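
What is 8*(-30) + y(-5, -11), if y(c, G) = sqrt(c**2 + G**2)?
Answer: -240 + sqrt(146) ≈ -227.92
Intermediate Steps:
y(c, G) = sqrt(G**2 + c**2)
8*(-30) + y(-5, -11) = 8*(-30) + sqrt((-11)**2 + (-5)**2) = -240 + sqrt(121 + 25) = -240 + sqrt(146)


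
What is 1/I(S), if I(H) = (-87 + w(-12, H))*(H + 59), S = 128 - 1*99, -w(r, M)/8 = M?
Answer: -1/28072 ≈ -3.5623e-5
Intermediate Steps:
w(r, M) = -8*M
S = 29 (S = 128 - 99 = 29)
I(H) = (-87 - 8*H)*(59 + H) (I(H) = (-87 - 8*H)*(H + 59) = (-87 - 8*H)*(59 + H))
1/I(S) = 1/(-5133 - 559*29 - 8*29²) = 1/(-5133 - 16211 - 8*841) = 1/(-5133 - 16211 - 6728) = 1/(-28072) = -1/28072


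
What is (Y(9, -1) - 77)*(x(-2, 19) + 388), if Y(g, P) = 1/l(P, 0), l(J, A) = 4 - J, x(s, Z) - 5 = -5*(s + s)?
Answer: -158592/5 ≈ -31718.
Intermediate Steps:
x(s, Z) = 5 - 10*s (x(s, Z) = 5 - 5*(s + s) = 5 - 10*s)
Y(g, P) = 1/(4 - P)
(Y(9, -1) - 77)*(x(-2, 19) + 388) = (-1/(-4 - 1) - 77)*((5 - 10*(-2)) + 388) = (-1/(-5) - 77)*((5 + 20) + 388) = (-1*(-1/5) - 77)*(25 + 388) = (1/5 - 77)*413 = -384/5*413 = -158592/5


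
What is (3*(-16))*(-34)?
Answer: 1632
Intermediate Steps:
(3*(-16))*(-34) = -48*(-34) = 1632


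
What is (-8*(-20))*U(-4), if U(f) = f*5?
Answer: -3200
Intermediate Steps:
U(f) = 5*f
(-8*(-20))*U(-4) = (-8*(-20))*(5*(-4)) = 160*(-20) = -3200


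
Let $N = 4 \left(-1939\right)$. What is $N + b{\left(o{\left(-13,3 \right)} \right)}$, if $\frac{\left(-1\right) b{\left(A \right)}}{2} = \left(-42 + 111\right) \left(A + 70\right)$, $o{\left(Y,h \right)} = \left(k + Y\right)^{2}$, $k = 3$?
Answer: $-31216$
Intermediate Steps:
$o{\left(Y,h \right)} = \left(3 + Y\right)^{2}$
$b{\left(A \right)} = -9660 - 138 A$ ($b{\left(A \right)} = - 2 \left(-42 + 111\right) \left(A + 70\right) = - 2 \cdot 69 \left(70 + A\right) = - 2 \left(4830 + 69 A\right) = -9660 - 138 A$)
$N = -7756$
$N + b{\left(o{\left(-13,3 \right)} \right)} = -7756 - \left(9660 + 138 \left(3 - 13\right)^{2}\right) = -7756 - \left(9660 + 138 \left(-10\right)^{2}\right) = -7756 - 23460 = -31216$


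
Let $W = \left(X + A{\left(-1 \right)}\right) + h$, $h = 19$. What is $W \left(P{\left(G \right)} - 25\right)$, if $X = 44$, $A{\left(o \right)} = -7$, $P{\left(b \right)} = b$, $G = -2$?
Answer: $-1512$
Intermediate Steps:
$W = 56$ ($W = \left(44 - 7\right) + 19 = 37 + 19 = 56$)
$W \left(P{\left(G \right)} - 25\right) = 56 \left(-2 - 25\right) = 56 \left(-27\right) = -1512$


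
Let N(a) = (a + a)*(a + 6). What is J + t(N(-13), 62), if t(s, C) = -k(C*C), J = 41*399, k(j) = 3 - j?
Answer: 20200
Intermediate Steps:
N(a) = 2*a*(6 + a) (N(a) = (2*a)*(6 + a) = 2*a*(6 + a))
J = 16359
t(s, C) = -3 + C² (t(s, C) = -(3 - C*C) = -(3 - C²) = -3 + C²)
J + t(N(-13), 62) = 16359 + (-3 + 62²) = 16359 + (-3 + 3844) = 16359 + 3841 = 20200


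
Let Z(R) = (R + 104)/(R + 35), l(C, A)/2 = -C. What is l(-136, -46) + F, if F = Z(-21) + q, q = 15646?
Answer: 222935/14 ≈ 15924.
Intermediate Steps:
l(C, A) = -2*C (l(C, A) = 2*(-C) = -2*C)
Z(R) = (104 + R)/(35 + R)
F = 219127/14 (F = (104 - 21)/(35 - 21) + 15646 = 83/14 + 15646 = 219127/14 ≈ 15652.)
l(-136, -46) + F = -2*(-136) + 219127/14 = 272 + 219127/14 = 222935/14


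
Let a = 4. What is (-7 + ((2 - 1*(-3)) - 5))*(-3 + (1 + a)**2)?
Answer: -154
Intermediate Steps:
(-7 + ((2 - 1*(-3)) - 5))*(-3 + (1 + a)**2) = (-7 + ((2 - 1*(-3)) - 5))*(-3 + (1 + 4)**2) = (-7 + ((2 + 3) - 5))*(-3 + 5**2) = (-7 + (5 - 5))*(-3 + 25) = (-7 + 0)*22 = -7*22 = -154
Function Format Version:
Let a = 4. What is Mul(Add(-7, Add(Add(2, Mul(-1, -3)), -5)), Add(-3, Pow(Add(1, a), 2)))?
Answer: -154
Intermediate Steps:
Mul(Add(-7, Add(Add(2, Mul(-1, -3)), -5)), Add(-3, Pow(Add(1, a), 2))) = Mul(Add(-7, Add(Add(2, Mul(-1, -3)), -5)), Add(-3, Pow(Add(1, 4), 2))) = Mul(Add(-7, Add(Add(2, 3), -5)), Add(-3, Pow(5, 2))) = Mul(Add(-7, Add(5, -5)), Add(-3, 25)) = Mul(Add(-7, 0), 22) = Mul(-7, 22) = -154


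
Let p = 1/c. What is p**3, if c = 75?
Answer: 1/421875 ≈ 2.3704e-6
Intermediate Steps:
p = 1/75 ≈ 0.013333
p**3 = (1/75)**3 = 1/421875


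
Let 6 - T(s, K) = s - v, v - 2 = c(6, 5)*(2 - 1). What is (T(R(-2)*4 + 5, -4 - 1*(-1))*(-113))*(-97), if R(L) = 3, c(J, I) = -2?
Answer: -120571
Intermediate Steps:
v = 0 (v = 2 - 2*(2 - 1) = 2 - 2*1 = 2 - 2 = 0)
T(s, K) = 6 - s (T(s, K) = 6 - (s - 1*0) = 6 - (s + 0) = 6 - s)
(T(R(-2)*4 + 5, -4 - 1*(-1))*(-113))*(-97) = ((6 - (3*4 + 5))*(-113))*(-97) = ((6 - (12 + 5))*(-113))*(-97) = ((6 - 1*17)*(-113))*(-97) = ((6 - 17)*(-113))*(-97) = -11*(-113)*(-97) = 1243*(-97) = -120571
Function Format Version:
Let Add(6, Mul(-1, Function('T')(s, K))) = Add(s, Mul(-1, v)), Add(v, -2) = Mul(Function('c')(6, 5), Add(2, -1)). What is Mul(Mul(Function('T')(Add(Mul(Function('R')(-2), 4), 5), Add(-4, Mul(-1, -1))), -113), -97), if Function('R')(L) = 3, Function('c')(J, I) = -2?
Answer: -120571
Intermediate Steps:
v = 0 (v = Add(2, Mul(-2, Add(2, -1))) = Add(2, Mul(-2, 1)) = Add(2, -2) = 0)
Function('T')(s, K) = Add(6, Mul(-1, s)) (Function('T')(s, K) = Add(6, Mul(-1, Add(s, Mul(-1, 0)))) = Add(6, Mul(-1, Add(s, 0))) = Add(6, Mul(-1, s)))
Mul(Mul(Function('T')(Add(Mul(Function('R')(-2), 4), 5), Add(-4, Mul(-1, -1))), -113), -97) = Mul(Mul(Add(6, Mul(-1, Add(Mul(3, 4), 5))), -113), -97) = Mul(Mul(Add(6, Mul(-1, Add(12, 5))), -113), -97) = Mul(Mul(Add(6, Mul(-1, 17)), -113), -97) = Mul(Mul(Add(6, -17), -113), -97) = Mul(Mul(-11, -113), -97) = Mul(1243, -97) = -120571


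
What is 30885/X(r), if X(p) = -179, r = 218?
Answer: -30885/179 ≈ -172.54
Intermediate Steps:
30885/X(r) = 30885/(-179) = 30885*(-1/179) = -30885/179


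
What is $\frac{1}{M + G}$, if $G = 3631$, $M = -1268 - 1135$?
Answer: $\frac{1}{1228} \approx 0.00081433$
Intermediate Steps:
$M = -2403$
$\frac{1}{M + G} = \frac{1}{-2403 + 3631} = \frac{1}{1228}$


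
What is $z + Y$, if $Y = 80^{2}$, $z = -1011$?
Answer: $5389$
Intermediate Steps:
$Y = 6400$
$z + Y = -1011 + 6400 = 5389$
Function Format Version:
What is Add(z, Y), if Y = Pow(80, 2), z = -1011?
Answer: 5389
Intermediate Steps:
Y = 6400
Add(z, Y) = Add(-1011, 6400) = 5389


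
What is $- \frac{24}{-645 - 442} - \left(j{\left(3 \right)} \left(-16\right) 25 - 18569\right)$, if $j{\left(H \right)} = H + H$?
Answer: $\frac{22793327}{1087} \approx 20969.0$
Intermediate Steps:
$j{\left(H \right)} = 2 H$
$- \frac{24}{-645 - 442} - \left(j{\left(3 \right)} \left(-16\right) 25 - 18569\right) = - \frac{24}{-645 - 442} - \left(2 \cdot 3 \left(-16\right) 25 - 18569\right) = - \frac{24}{-645 - 442} - \left(6 \left(-16\right) 25 - 18569\right) = - \frac{24}{-645 - 442} - \left(\left(-96\right) 25 - 18569\right) = - \frac{24}{-1087} - \left(-2400 - 18569\right) = \left(-24\right) \left(- \frac{1}{1087}\right) - -20969 = \frac{24}{1087} + 20969 = \frac{22793327}{1087}$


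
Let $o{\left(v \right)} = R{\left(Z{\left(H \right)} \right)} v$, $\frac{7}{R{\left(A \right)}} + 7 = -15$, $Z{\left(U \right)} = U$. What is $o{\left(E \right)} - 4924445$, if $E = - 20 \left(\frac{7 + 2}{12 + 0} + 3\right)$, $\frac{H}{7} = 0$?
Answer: $- \frac{108337265}{22} \approx -4.9244 \cdot 10^{6}$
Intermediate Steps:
$H = 0$ ($H = 7 \cdot 0 = 0$)
$R{\left(A \right)} = - \frac{7}{22}$ ($R{\left(A \right)} = \frac{7}{-7 - 15} = \frac{7}{-22} = 7 \left(- \frac{1}{22}\right) = - \frac{7}{22}$)
$E = -75$ ($E = - 20 \left(\frac{9}{12} + 3\right) = - 20 \left(9 \cdot \frac{1}{12} + 3\right) = - 20 \left(\frac{3}{4} + 3\right) = \left(-20\right) \frac{15}{4} = -75$)
$o{\left(v \right)} = - \frac{7 v}{22}$
$o{\left(E \right)} - 4924445 = \left(- \frac{7}{22}\right) \left(-75\right) - 4924445 = \frac{525}{22} - 4924445 = - \frac{108337265}{22}$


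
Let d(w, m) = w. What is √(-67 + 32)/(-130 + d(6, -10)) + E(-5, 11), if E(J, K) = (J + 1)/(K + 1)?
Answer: -⅓ - I*√35/124 ≈ -0.33333 - 0.04771*I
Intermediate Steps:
E(J, K) = (1 + J)/(1 + K)
√(-67 + 32)/(-130 + d(6, -10)) + E(-5, 11) = √(-67 + 32)/(-130 + 6) + (1 - 5)/(1 + 11) = √(-35)/(-124) - 4/12 = (I*√35)*(-1/124) + (1/12)*(-4) = -I*√35/124 - ⅓ = -⅓ - I*√35/124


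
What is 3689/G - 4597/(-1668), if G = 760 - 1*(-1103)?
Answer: 4905821/1035828 ≈ 4.7361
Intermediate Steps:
G = 1863 (G = 760 + 1103 = 1863)
3689/G - 4597/(-1668) = 3689/1863 - 4597/(-1668) = 3689*(1/1863) - 4597*(-1/1668) = 3689/1863 + 4597/1668 = 4905821/1035828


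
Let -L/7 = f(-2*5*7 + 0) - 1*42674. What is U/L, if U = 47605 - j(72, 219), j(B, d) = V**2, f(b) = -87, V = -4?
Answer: 47589/299327 ≈ 0.15899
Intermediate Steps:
j(B, d) = 16 (j(B, d) = (-4)**2 = 16)
L = 299327 (L = -7*(-87 - 1*42674) = -7*(-87 - 42674) = -7*(-42761) = 299327)
U = 47589 (U = 47605 - 1*16 = 47605 - 16 = 47589)
U/L = 47589/299327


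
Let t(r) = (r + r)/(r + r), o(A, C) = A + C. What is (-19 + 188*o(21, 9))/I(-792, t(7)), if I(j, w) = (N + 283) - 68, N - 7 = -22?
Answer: 5621/200 ≈ 28.105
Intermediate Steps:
N = -15 (N = 7 - 22 = -15)
t(r) = 1 (t(r) = (2*r)/((2*r)) = (2*r)*(1/(2*r)) = 1)
I(j, w) = 200 (I(j, w) = (-15 + 283) - 68 = 268 - 68 = 200)
(-19 + 188*o(21, 9))/I(-792, t(7)) = (-19 + 188*(21 + 9))/200 = (-19 + 188*30)*(1/200) = (-19 + 5640)*(1/200) = 5621*(1/200) = 5621/200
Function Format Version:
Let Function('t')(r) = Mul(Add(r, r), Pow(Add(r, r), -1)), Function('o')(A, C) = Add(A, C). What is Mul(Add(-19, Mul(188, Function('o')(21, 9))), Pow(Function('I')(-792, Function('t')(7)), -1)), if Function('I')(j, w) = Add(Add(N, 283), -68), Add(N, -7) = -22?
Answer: Rational(5621, 200) ≈ 28.105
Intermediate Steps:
N = -15 (N = Add(7, -22) = -15)
Function('t')(r) = 1 (Function('t')(r) = Mul(Mul(2, r), Pow(Mul(2, r), -1)) = Mul(Mul(2, r), Mul(Rational(1, 2), Pow(r, -1))) = 1)
Function('I')(j, w) = 200 (Function('I')(j, w) = Add(Add(-15, 283), -68) = Add(268, -68) = 200)
Mul(Add(-19, Mul(188, Function('o')(21, 9))), Pow(Function('I')(-792, Function('t')(7)), -1)) = Mul(Add(-19, Mul(188, Add(21, 9))), Pow(200, -1)) = Mul(Add(-19, Mul(188, 30)), Rational(1, 200)) = Mul(Add(-19, 5640), Rational(1, 200)) = Mul(5621, Rational(1, 200)) = Rational(5621, 200)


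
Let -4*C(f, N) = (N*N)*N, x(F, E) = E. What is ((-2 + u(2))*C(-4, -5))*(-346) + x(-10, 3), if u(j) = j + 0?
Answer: 3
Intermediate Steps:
C(f, N) = -N³/4 (C(f, N) = -N*N*N/4 = -N²*N/4 = -N³/4)
u(j) = j
((-2 + u(2))*C(-4, -5))*(-346) + x(-10, 3) = ((-2 + 2)*(-¼*(-5)³))*(-346) + 3 = (0*(-¼*(-125)))*(-346) + 3 = (0*(125/4))*(-346) + 3 = 0*(-346) + 3 = 0 + 3 = 3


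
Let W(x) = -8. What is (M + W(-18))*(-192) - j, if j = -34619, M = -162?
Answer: 67259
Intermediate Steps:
(M + W(-18))*(-192) - j = (-162 - 8)*(-192) - 1*(-34619) = -170*(-192) + 34619 = 32640 + 34619 = 67259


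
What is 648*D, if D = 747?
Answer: 484056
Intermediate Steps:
648*D = 648*747 = 484056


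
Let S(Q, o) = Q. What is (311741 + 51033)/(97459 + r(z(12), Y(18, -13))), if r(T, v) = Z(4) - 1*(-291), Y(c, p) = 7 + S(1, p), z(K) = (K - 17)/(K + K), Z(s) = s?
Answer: 181387/48877 ≈ 3.7111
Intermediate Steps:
z(K) = (-17 + K)/(2*K) (z(K) = (-17 + K)/((2*K)) = (-17 + K)*(1/(2*K)) = (-17 + K)/(2*K))
Y(c, p) = 8 (Y(c, p) = 7 + 1 = 8)
r(T, v) = 295 (r(T, v) = 4 - 1*(-291) = 4 + 291 = 295)
(311741 + 51033)/(97459 + r(z(12), Y(18, -13))) = (311741 + 51033)/(97459 + 295) = 362774/97754 = 362774*(1/97754) = 181387/48877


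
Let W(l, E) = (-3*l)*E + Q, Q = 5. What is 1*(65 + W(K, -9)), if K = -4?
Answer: -38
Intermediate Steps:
W(l, E) = 5 - 3*E*l (W(l, E) = (-3*l)*E + 5 = -3*E*l + 5 = 5 - 3*E*l)
1*(65 + W(K, -9)) = 1*(65 + (5 - 3*(-9)*(-4))) = 1*(65 + (5 - 108)) = 1*(65 - 103) = 1*(-38) = -38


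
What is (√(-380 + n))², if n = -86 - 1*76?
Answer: -542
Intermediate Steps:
n = -162 (n = -86 - 76 = -162)
(√(-380 + n))² = (√(-380 - 162))² = (√(-542))² = (I*√542)² = -542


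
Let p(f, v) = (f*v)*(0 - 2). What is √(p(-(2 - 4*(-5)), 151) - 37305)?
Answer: I*√30661 ≈ 175.1*I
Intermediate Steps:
p(f, v) = -2*f*v (p(f, v) = (f*v)*(-2) = -2*f*v)
√(p(-(2 - 4*(-5)), 151) - 37305) = √(-2*(-(2 - 4*(-5)))*151 - 37305) = √(-2*(-(2 + 20))*151 - 37305) = √(-2*(-1*22)*151 - 37305) = √(-2*(-22)*151 - 37305) = √(6644 - 37305) = √(-30661) = I*√30661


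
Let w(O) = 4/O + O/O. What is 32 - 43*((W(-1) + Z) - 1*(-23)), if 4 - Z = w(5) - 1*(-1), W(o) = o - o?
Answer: -5043/5 ≈ -1008.6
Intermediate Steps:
w(O) = 1 + 4/O (w(O) = 4/O + 1 = 1 + 4/O)
W(o) = 0
Z = 6/5 (Z = 4 - ((4 + 5)/5 - 1*(-1)) = 4 - ((⅕)*9 + 1) = 4 - (9/5 + 1) = 4 - 1*14/5 = 4 - 14/5 = 6/5 ≈ 1.2000)
32 - 43*((W(-1) + Z) - 1*(-23)) = 32 - 43*((0 + 6/5) - 1*(-23)) = 32 - 43*(6/5 + 23) = 32 - 43*121/5 = 32 - 5203/5 = -5043/5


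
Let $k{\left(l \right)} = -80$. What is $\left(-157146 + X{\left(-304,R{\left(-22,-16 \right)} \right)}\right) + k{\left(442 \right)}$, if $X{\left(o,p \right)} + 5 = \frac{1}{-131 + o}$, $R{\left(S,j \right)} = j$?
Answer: $- \frac{68395486}{435} \approx -1.5723 \cdot 10^{5}$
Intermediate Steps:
$X{\left(o,p \right)} = -5 + \frac{1}{-131 + o}$
$\left(-157146 + X{\left(-304,R{\left(-22,-16 \right)} \right)}\right) + k{\left(442 \right)} = \left(-157146 + \frac{656 - -1520}{-131 - 304}\right) - 80 = \left(-157146 + \frac{656 + 1520}{-435}\right) - 80 = \left(-157146 - \frac{2176}{435}\right) - 80 = - \frac{68360686}{435} - 80 = - \frac{68395486}{435}$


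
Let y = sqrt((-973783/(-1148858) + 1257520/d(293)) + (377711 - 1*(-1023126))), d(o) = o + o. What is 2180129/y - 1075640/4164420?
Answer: -53782/208221 + 2180129*sqrt(158971985452172371310138)/472265939959277 ≈ 1840.3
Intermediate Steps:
d(o) = 2*o
y = sqrt(158971985452172371310138)/336615394 (y = sqrt((-973783/(-1148858) + 1257520/((2*293))) + (377711 - 1*(-1023126))) = sqrt((-973783*(-1/1148858) + 1257520/586) + (377711 + 1023126)) = sqrt((973783/1148858 + 1257520*(1/586)) + 1400837) = sqrt((973783/1148858 + 628760/293) + 1400837) = sqrt(722641274499/336615394 + 1400837) = sqrt(472265939959277/336615394) = sqrt(158971985452172371310138)/336615394 ≈ 1184.5)
2180129/y - 1075640/4164420 = 2180129/((sqrt(158971985452172371310138)/336615394)) - 1075640/4164420 = 2180129*(sqrt(158971985452172371310138)/472265939959277) - 1075640*1/4164420 = 2180129*sqrt(158971985452172371310138)/472265939959277 - 53782/208221 = -53782/208221 + 2180129*sqrt(158971985452172371310138)/472265939959277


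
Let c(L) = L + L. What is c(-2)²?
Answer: 16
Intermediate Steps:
c(L) = 2*L
c(-2)² = (2*(-2))² = (-4)² = 16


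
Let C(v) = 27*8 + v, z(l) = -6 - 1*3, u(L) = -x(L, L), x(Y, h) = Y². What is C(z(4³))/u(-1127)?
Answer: -9/55223 ≈ -0.00016298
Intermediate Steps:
u(L) = -L²
z(l) = -9 (z(l) = -6 - 3 = -9)
C(v) = 216 + v
C(z(4³))/u(-1127) = (216 - 9)/((-1*(-1127)²)) = 207/((-1*1270129)) = 207/(-1270129) = 207*(-1/1270129) = -9/55223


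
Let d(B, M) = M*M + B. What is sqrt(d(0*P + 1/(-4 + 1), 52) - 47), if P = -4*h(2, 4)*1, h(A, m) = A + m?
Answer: sqrt(23910)/3 ≈ 51.543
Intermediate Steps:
P = -24 (P = -4*(2 + 4)*1 = -4*6*1 = -24*1 = -24)
d(B, M) = B + M**2 (d(B, M) = M**2 + B = B + M**2)
sqrt(d(0*P + 1/(-4 + 1), 52) - 47) = sqrt(((0*(-24) + 1/(-4 + 1)) + 52**2) - 47) = sqrt(((0 + 1/(-3)) + 2704) - 47) = sqrt(((0 - 1/3) + 2704) - 47) = sqrt((-1/3 + 2704) - 47) = sqrt(8111/3 - 47) = sqrt(7970/3) = sqrt(23910)/3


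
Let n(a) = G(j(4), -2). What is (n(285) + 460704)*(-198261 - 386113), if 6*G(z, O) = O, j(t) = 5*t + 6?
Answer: -807669733514/3 ≈ -2.6922e+11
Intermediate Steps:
j(t) = 6 + 5*t
G(z, O) = O/6
n(a) = -1/3 (n(a) = (1/6)*(-2) = -1/3)
(n(285) + 460704)*(-198261 - 386113) = (-1/3 + 460704)*(-198261 - 386113) = (1382111/3)*(-584374) = -807669733514/3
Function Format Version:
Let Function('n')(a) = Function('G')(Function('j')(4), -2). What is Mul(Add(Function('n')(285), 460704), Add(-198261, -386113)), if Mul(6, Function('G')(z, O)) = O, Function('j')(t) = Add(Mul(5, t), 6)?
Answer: Rational(-807669733514, 3) ≈ -2.6922e+11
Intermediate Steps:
Function('j')(t) = Add(6, Mul(5, t))
Function('G')(z, O) = Mul(Rational(1, 6), O)
Function('n')(a) = Rational(-1, 3) (Function('n')(a) = Mul(Rational(1, 6), -2) = Rational(-1, 3))
Mul(Add(Function('n')(285), 460704), Add(-198261, -386113)) = Mul(Add(Rational(-1, 3), 460704), Add(-198261, -386113)) = Mul(Rational(1382111, 3), -584374) = Rational(-807669733514, 3)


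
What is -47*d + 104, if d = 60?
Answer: -2716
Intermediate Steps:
-47*d + 104 = -47*60 + 104 = -2820 + 104 = -2716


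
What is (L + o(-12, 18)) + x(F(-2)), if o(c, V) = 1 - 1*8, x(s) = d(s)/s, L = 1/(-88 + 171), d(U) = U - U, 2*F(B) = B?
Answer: -580/83 ≈ -6.9880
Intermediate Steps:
F(B) = B/2
d(U) = 0
L = 1/83 ≈ 0.012048
x(s) = 0 (x(s) = 0/s = 0)
o(c, V) = -7 (o(c, V) = 1 - 8 = -7)
(L + o(-12, 18)) + x(F(-2)) = (1/83 - 7) + 0 = -580/83 + 0 = -580/83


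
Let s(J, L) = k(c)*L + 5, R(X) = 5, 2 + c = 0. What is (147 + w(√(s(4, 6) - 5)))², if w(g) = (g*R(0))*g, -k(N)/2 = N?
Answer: 71289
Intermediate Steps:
c = -2 (c = -2 + 0 = -2)
k(N) = -2*N
s(J, L) = 5 + 4*L (s(J, L) = (-2*(-2))*L + 5 = 4*L + 5 = 5 + 4*L)
w(g) = 5*g² (w(g) = (g*5)*g = (5*g)*g = 5*g²)
(147 + w(√(s(4, 6) - 5)))² = (147 + 5*(√((5 + 4*6) - 5))²)² = (147 + 5*(√((5 + 24) - 5))²)² = (147 + 5*(√(29 - 5))²)² = (147 + 5*(√24)²)² = (147 + 5*(2*√6)²)² = (147 + 5*24)² = (147 + 120)² = 267² = 71289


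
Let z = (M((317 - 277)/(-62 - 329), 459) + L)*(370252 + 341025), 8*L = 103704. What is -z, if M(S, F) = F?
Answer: -9546759894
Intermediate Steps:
L = 12963 (L = (⅛)*103704 = 12963)
z = 9546759894 (z = (459 + 12963)*(370252 + 341025) = 13422*711277 = 9546759894)
-z = -1*9546759894 = -9546759894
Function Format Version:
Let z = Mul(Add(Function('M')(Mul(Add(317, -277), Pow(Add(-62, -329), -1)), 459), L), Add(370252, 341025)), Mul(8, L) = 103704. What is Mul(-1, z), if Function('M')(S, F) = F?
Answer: -9546759894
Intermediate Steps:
L = 12963 (L = Mul(Rational(1, 8), 103704) = 12963)
z = 9546759894 (z = Mul(Add(459, 12963), Add(370252, 341025)) = Mul(13422, 711277) = 9546759894)
Mul(-1, z) = Mul(-1, 9546759894) = -9546759894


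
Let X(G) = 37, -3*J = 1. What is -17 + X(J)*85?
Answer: 3128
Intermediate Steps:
J = -1/3 (J = -1/3*1 = -1/3 ≈ -0.33333)
-17 + X(J)*85 = -17 + 37*85 = -17 + 3145 = 3128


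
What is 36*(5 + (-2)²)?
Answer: 324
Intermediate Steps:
36*(5 + (-2)²) = 36*(5 + 4) = 36*9 = 324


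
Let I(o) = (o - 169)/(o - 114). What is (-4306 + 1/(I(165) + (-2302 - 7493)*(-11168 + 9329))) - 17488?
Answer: -20021346892243/918663251 ≈ -21794.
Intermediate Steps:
I(o) = (-169 + o)/(-114 + o)
(-4306 + 1/(I(165) + (-2302 - 7493)*(-11168 + 9329))) - 17488 = (-4306 + 1/((-169 + 165)/(-114 + 165) + (-2302 - 7493)*(-11168 + 9329))) - 17488 = (-4306 + 1/(-4/51 - 9795*(-1839))) - 17488 = (-4306 + 1/((1/51)*(-4) + 18013005)) - 17488 = (-4306 + 1/(-4/51 + 18013005)) - 17488 = (-4306 + 1/(918663251/51)) - 17488 = (-4306 + 51/918663251) - 17488 = -3955763958755/918663251 - 17488 = -20021346892243/918663251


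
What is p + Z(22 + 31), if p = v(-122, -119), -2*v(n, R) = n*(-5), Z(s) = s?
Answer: -252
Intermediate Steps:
v(n, R) = 5*n/2 (v(n, R) = -n*(-5)/2 = -(-5)*n/2 = 5*n/2)
p = -305 (p = (5/2)*(-122) = -305)
p + Z(22 + 31) = -305 + (22 + 31) = -305 + 53 = -252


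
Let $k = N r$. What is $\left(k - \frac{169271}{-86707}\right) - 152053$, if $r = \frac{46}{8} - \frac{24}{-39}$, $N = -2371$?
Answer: $- \frac{753610030707}{4508764} \approx -1.6714 \cdot 10^{5}$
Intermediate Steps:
$r = \frac{331}{52}$ ($r = 46 \cdot \frac{1}{8} - - \frac{8}{13} = \frac{23}{4} + \frac{8}{13} = \frac{331}{52} \approx 6.3654$)
$k = - \frac{784801}{52}$ ($k = \left(-2371\right) \frac{331}{52} = - \frac{784801}{52} \approx -15092.0$)
$\left(k - \frac{169271}{-86707}\right) - 152053 = \left(- \frac{784801}{52} - \frac{169271}{-86707}\right) - 152053 = \left(- \frac{784801}{52} - - \frac{169271}{86707}\right) - 152053 = \left(- \frac{784801}{52} + \frac{169271}{86707}\right) - 152053 = - \frac{68038938215}{4508764} - 152053 = - \frac{753610030707}{4508764}$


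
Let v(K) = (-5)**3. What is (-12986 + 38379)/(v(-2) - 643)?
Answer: -25393/768 ≈ -33.064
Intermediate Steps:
v(K) = -125
(-12986 + 38379)/(v(-2) - 643) = (-12986 + 38379)/(-125 - 643) = 25393/(-768) = 25393*(-1/768) = -25393/768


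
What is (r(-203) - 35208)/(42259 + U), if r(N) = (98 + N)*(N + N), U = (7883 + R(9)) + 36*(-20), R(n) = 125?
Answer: 7422/49547 ≈ 0.14980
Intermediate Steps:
U = 7288 (U = (7883 + 125) + 36*(-20) = 8008 - 720 = 7288)
r(N) = 2*N*(98 + N) (r(N) = (98 + N)*(2*N) = 2*N*(98 + N))
(r(-203) - 35208)/(42259 + U) = (2*(-203)*(98 - 203) - 35208)/(42259 + 7288) = (2*(-203)*(-105) - 35208)/49547 = (42630 - 35208)*(1/49547) = 7422*(1/49547) = 7422/49547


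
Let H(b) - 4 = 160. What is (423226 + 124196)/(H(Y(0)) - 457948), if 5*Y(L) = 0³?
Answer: -273711/228892 ≈ -1.1958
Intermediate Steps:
Y(L) = 0 (Y(L) = (⅕)*0³ = (⅕)*0 = 0)
H(b) = 164 (H(b) = 4 + 160 = 164)
(423226 + 124196)/(H(Y(0)) - 457948) = (423226 + 124196)/(164 - 457948) = 547422/(-457784) = 547422*(-1/457784) = -273711/228892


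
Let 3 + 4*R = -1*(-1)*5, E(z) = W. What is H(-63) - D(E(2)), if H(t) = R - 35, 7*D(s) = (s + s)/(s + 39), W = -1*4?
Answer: -16889/490 ≈ -34.467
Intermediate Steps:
W = -4
E(z) = -4
R = ½ (R = -¾ + (-1*(-1)*5)/4 = -¾ + (1*5)/4 = -¾ + (¼)*5 = -¾ + 5/4 = ½ ≈ 0.50000)
D(s) = 2*s/(7*(39 + s)) (D(s) = ((s + s)/(s + 39))/7 = ((2*s)/(39 + s))/7 = (2*s/(39 + s))/7 = 2*s/(7*(39 + s)))
H(t) = -69/2 (H(t) = ½ - 35 = -69/2)
H(-63) - D(E(2)) = -69/2 - 2*(-4)/(7*(39 - 4)) = -69/2 - 2*(-4)/(7*35) = -69/2 - 1*(-8/245) = -69/2 + 8/245 = -16889/490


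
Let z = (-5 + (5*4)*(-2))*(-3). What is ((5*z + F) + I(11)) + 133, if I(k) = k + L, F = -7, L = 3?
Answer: 815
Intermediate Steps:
z = 135 (z = (-5 + 20*(-2))*(-3) = (-5 - 40)*(-3) = -45*(-3) = 135)
I(k) = 3 + k (I(k) = k + 3 = 3 + k)
((5*z + F) + I(11)) + 133 = ((5*135 - 7) + (3 + 11)) + 133 = ((675 - 7) + 14) + 133 = (668 + 14) + 133 = 682 + 133 = 815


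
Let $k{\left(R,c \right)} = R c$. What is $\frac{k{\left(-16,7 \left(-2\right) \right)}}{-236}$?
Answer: $- \frac{56}{59} \approx -0.94915$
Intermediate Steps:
$\frac{k{\left(-16,7 \left(-2\right) \right)}}{-236} = \frac{\left(-16\right) 7 \left(-2\right)}{-236} = \left(-16\right) \left(-14\right) \left(- \frac{1}{236}\right) = 224 \left(- \frac{1}{236}\right) = - \frac{56}{59}$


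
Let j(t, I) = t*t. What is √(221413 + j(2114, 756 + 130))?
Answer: √4690409 ≈ 2165.7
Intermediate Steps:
j(t, I) = t²
√(221413 + j(2114, 756 + 130)) = √(221413 + 2114²) = √(221413 + 4468996) = √4690409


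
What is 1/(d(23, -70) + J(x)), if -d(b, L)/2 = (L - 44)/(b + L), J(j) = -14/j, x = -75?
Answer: -3525/16442 ≈ -0.21439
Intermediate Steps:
d(b, L) = -2*(-44 + L)/(L + b) (d(b, L) = -2*(L - 44)/(b + L) = -2*(-44 + L)/(L + b))
1/(d(23, -70) + J(x)) = 1/(2*(44 - 1*(-70))/(-70 + 23) - 14/(-75)) = 1/(2*(44 + 70)/(-47) - 14*(-1/75)) = 1/(2*(-1/47)*114 + 14/75) = 1/(-228/47 + 14/75) = 1/(-16442/3525) = -3525/16442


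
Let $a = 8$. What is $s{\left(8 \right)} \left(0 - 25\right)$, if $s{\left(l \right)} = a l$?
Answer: $-1600$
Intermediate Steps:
$s{\left(l \right)} = 8 l$
$s{\left(8 \right)} \left(0 - 25\right) = 8 \cdot 8 \left(0 - 25\right) = 64 \left(0 - 25\right) = 64 \left(-25\right) = -1600$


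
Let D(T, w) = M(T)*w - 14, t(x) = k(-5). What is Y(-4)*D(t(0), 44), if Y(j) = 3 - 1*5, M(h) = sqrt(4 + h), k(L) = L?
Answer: 28 - 88*I ≈ 28.0 - 88.0*I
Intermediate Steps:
t(x) = -5
Y(j) = -2 (Y(j) = 3 - 5 = -2)
D(T, w) = -14 + w*sqrt(4 + T) (D(T, w) = sqrt(4 + T)*w - 14 = w*sqrt(4 + T) - 14 = -14 + w*sqrt(4 + T))
Y(-4)*D(t(0), 44) = -2*(-14 + 44*sqrt(4 - 5)) = -2*(-14 + 44*sqrt(-1)) = -2*(-14 + 44*I) = 28 - 88*I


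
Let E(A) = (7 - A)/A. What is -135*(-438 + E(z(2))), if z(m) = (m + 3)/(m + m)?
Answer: 58509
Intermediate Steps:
z(m) = (3 + m)/(2*m) (z(m) = (3 + m)/((2*m)) = (3 + m)*(1/(2*m)) = (3 + m)/(2*m))
E(A) = (7 - A)/A
-135*(-438 + E(z(2))) = -135*(-438 + (7 - (3 + 2)/(2*2))/(((1/2)*(3 + 2)/2))) = -135*(-438 + (7 - 5/(2*2))/(((1/2)*(1/2)*5))) = -135*(-438 + (7 - 1*5/4)/(5/4)) = -135*(-438 + 4*(7 - 5/4)/5) = -135*(-438 + (4/5)*(23/4)) = -135*(-438 + 23/5) = -135*(-2167/5) = 58509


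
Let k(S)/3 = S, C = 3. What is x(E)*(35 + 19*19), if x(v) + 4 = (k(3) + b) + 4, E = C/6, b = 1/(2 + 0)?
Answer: 3762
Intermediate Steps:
k(S) = 3*S
b = 1/2 ≈ 0.50000
E = 1/2 (E = 3/6 = 3*(1/6) = 1/2 ≈ 0.50000)
x(v) = 19/2 (x(v) = -4 + ((3*3 + 1/2) + 4) = -4 + ((9 + 1/2) + 4) = -4 + (19/2 + 4) = -4 + 27/2 = 19/2)
x(E)*(35 + 19*19) = 19*(35 + 19*19)/2 = 19*(35 + 361)/2 = (19/2)*396 = 3762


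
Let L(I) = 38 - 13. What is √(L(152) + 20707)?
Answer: 2*√5183 ≈ 143.99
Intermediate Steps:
L(I) = 25
√(L(152) + 20707) = √(25 + 20707) = √20732 = 2*√5183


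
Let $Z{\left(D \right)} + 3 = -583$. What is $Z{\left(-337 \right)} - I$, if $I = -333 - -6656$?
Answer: $-6909$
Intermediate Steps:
$Z{\left(D \right)} = -586$ ($Z{\left(D \right)} = -3 - 583 = -586$)
$I = 6323$ ($I = -333 + 6656 = 6323$)
$Z{\left(-337 \right)} - I = -586 - 6323 = -6909$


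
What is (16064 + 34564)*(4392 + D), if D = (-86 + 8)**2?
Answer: 530378928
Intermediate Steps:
D = 6084 (D = (-78)**2 = 6084)
(16064 + 34564)*(4392 + D) = (16064 + 34564)*(4392 + 6084) = 50628*10476 = 530378928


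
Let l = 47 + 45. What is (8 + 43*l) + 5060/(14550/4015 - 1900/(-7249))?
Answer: 1082916558/205639 ≈ 5266.1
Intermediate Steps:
l = 92
(8 + 43*l) + 5060/(14550/4015 - 1900/(-7249)) = (8 + 43*92) + 5060/(14550/4015 - 1900/(-7249)) = (8 + 3956) + 5060/(14550*(1/4015) - 1900*(-1/7249)) = 3964 + 5060/(2910/803 + 1900/7249) = 3964 + 5060/(2056390/529177) = 3964 + 5060*(529177/2056390) = 3964 + 267763562/205639 = 1082916558/205639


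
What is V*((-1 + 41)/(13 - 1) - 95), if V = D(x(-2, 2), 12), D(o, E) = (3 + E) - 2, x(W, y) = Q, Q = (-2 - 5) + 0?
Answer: -3575/3 ≈ -1191.7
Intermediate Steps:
Q = -7 (Q = -7 + 0 = -7)
x(W, y) = -7
D(o, E) = 1 + E
V = 13 (V = 1 + 12 = 13)
V*((-1 + 41)/(13 - 1) - 95) = 13*((-1 + 41)/(13 - 1) - 95) = 13*(40/12 - 95) = 13*(40*(1/12) - 95) = 13*(10/3 - 95) = 13*(-275/3) = -3575/3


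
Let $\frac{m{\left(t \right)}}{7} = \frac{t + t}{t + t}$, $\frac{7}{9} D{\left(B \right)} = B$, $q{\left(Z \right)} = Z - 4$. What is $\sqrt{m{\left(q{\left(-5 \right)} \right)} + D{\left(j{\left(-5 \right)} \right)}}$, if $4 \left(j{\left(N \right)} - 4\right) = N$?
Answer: $\frac{\sqrt{2065}}{14} \approx 3.2459$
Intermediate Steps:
$q{\left(Z \right)} = -4 + Z$ ($q{\left(Z \right)} = Z - 4 = -4 + Z$)
$j{\left(N \right)} = 4 + \frac{N}{4}$
$D{\left(B \right)} = \frac{9 B}{7}$
$m{\left(t \right)} = 7$ ($m{\left(t \right)} = 7 \frac{t + t}{t + t} = 7 \frac{2 t}{2 t} = 7 \cdot 2 t \frac{1}{2 t} = 7 \cdot 1 = 7$)
$\sqrt{m{\left(q{\left(-5 \right)} \right)} + D{\left(j{\left(-5 \right)} \right)}} = \sqrt{7 + \frac{9 \left(4 + \frac{1}{4} \left(-5\right)\right)}{7}} = \sqrt{7 + \frac{9 \left(4 - \frac{5}{4}\right)}{7}} = \sqrt{7 + \frac{9}{7} \cdot \frac{11}{4}} = \sqrt{7 + \frac{99}{28}} = \sqrt{\frac{295}{28}} = \frac{\sqrt{2065}}{14}$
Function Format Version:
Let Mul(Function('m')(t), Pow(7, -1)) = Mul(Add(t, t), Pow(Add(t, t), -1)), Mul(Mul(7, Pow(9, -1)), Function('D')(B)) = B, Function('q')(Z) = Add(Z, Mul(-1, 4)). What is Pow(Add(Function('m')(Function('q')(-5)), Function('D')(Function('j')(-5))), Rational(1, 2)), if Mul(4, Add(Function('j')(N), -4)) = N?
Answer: Mul(Rational(1, 14), Pow(2065, Rational(1, 2))) ≈ 3.2459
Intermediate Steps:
Function('q')(Z) = Add(-4, Z) (Function('q')(Z) = Add(Z, -4) = Add(-4, Z))
Function('j')(N) = Add(4, Mul(Rational(1, 4), N))
Function('D')(B) = Mul(Rational(9, 7), B)
Function('m')(t) = 7 (Function('m')(t) = Mul(7, Mul(Add(t, t), Pow(Add(t, t), -1))) = Mul(7, Mul(Mul(2, t), Pow(Mul(2, t), -1))) = Mul(7, Mul(Mul(2, t), Mul(Rational(1, 2), Pow(t, -1)))) = Mul(7, 1) = 7)
Pow(Add(Function('m')(Function('q')(-5)), Function('D')(Function('j')(-5))), Rational(1, 2)) = Pow(Add(7, Mul(Rational(9, 7), Add(4, Mul(Rational(1, 4), -5)))), Rational(1, 2)) = Pow(Add(7, Mul(Rational(9, 7), Add(4, Rational(-5, 4)))), Rational(1, 2)) = Pow(Add(7, Mul(Rational(9, 7), Rational(11, 4))), Rational(1, 2)) = Pow(Add(7, Rational(99, 28)), Rational(1, 2)) = Pow(Rational(295, 28), Rational(1, 2)) = Mul(Rational(1, 14), Pow(2065, Rational(1, 2)))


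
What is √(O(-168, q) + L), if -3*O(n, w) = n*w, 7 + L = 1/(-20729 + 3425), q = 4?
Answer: √16243987242/8652 ≈ 14.731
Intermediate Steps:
L = -121129/17304 (L = -7 + 1/(-20729 + 3425) = -7 + 1/(-17304) = -7 - 1/17304 = -121129/17304 ≈ -7.0001)
O(n, w) = -n*w/3
√(O(-168, q) + L) = √(-⅓*(-168)*4 - 121129/17304) = √(224 - 121129/17304) = √(3754967/17304) = √16243987242/8652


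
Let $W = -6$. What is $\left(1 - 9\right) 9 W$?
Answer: $432$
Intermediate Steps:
$\left(1 - 9\right) 9 W = \left(1 - 9\right) 9 \left(-6\right) = \left(-8\right) 9 \left(-6\right) = \left(-72\right) \left(-6\right) = 432$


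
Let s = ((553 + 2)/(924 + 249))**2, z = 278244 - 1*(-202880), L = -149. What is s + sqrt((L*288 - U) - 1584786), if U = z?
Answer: 34225/152881 + I*sqrt(2108822) ≈ 0.22387 + 1452.2*I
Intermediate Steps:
z = 481124 (z = 278244 + 202880 = 481124)
U = 481124
s = 34225/152881 (s = (555/1173)**2 = (555*(1/1173))**2 = (185/391)**2 = 34225/152881 ≈ 0.22387)
s + sqrt((L*288 - U) - 1584786) = 34225/152881 + sqrt((-149*288 - 1*481124) - 1584786) = 34225/152881 + sqrt((-42912 - 481124) - 1584786) = 34225/152881 + sqrt(-524036 - 1584786) = 34225/152881 + sqrt(-2108822) = 34225/152881 + I*sqrt(2108822)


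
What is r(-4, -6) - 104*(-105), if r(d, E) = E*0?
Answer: 10920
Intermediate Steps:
r(d, E) = 0
r(-4, -6) - 104*(-105) = 0 - 104*(-105) = 0 + 10920 = 10920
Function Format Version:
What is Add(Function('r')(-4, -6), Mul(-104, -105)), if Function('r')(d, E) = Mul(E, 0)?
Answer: 10920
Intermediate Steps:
Function('r')(d, E) = 0
Add(Function('r')(-4, -6), Mul(-104, -105)) = Add(0, Mul(-104, -105)) = Add(0, 10920) = 10920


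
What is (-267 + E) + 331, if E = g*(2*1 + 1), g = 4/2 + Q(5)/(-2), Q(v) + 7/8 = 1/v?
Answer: 5681/80 ≈ 71.012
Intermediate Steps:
Q(v) = -7/8 + 1/v
g = 187/80 (g = 4/2 + (-7/8 + 1/5)/(-2) = 4*(½) + (-7/8 + ⅕)*(-½) = 2 - 27/40*(-½) = 2 + 27/80 = 187/80 ≈ 2.3375)
E = 561/80 (E = 187*(2*1 + 1)/80 = 187*(2 + 1)/80 = (187/80)*3 = 561/80 ≈ 7.0125)
(-267 + E) + 331 = (-267 + 561/80) + 331 = -20799/80 + 331 = 5681/80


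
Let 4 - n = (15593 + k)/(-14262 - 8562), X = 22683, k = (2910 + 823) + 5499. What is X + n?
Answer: 172610971/7608 ≈ 22688.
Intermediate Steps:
k = 9232 (k = 3733 + 5499 = 9232)
n = 38707/7608 (n = 4 - (15593 + 9232)/(-14262 - 8562) = 4 - 24825/(-22824) = 4 - 24825*(-1)/22824 = 4 - 1*(-8275/7608) = 4 + 8275/7608 = 38707/7608 ≈ 5.0877)
X + n = 22683 + 38707/7608 = 172610971/7608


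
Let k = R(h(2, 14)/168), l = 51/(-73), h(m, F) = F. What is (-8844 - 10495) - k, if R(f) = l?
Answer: -1411696/73 ≈ -19338.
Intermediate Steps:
l = -51/73 (l = 51*(-1/73) = -51/73 ≈ -0.69863)
R(f) = -51/73
k = -51/73 ≈ -0.69863
(-8844 - 10495) - k = (-8844 - 10495) - 1*(-51/73) = -19339 + 51/73 = -1411696/73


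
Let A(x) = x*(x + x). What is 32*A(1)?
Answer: 64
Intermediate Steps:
A(x) = 2*x**2 (A(x) = x*(2*x) = 2*x**2)
32*A(1) = 32*(2*1**2) = 32*(2*1) = 32*2 = 64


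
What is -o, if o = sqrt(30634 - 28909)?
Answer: -5*sqrt(69) ≈ -41.533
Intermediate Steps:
o = 5*sqrt(69) (o = sqrt(1725) = 5*sqrt(69) ≈ 41.533)
-o = -5*sqrt(69)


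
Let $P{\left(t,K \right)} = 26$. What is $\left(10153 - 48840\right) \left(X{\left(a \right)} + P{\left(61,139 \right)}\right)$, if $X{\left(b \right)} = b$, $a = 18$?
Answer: $-1702228$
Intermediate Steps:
$\left(10153 - 48840\right) \left(X{\left(a \right)} + P{\left(61,139 \right)}\right) = \left(10153 - 48840\right) \left(18 + 26\right) = \left(-38687\right) 44 = -1702228$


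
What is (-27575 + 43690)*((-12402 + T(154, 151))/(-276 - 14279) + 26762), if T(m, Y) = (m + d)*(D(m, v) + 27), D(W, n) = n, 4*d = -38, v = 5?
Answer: 1255450961424/2911 ≈ 4.3128e+8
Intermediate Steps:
d = -19/2 (d = (1/4)*(-38) = -19/2 ≈ -9.5000)
T(m, Y) = -304 + 32*m (T(m, Y) = (m - 19/2)*(5 + 27) = (-19/2 + m)*32 = -304 + 32*m)
(-27575 + 43690)*((-12402 + T(154, 151))/(-276 - 14279) + 26762) = (-27575 + 43690)*((-12402 + (-304 + 32*154))/(-276 - 14279) + 26762) = 16115*((-12402 + (-304 + 4928))/(-14555) + 26762) = 16115*((-12402 + 4624)*(-1/14555) + 26762) = 16115*(-7778*(-1/14555) + 26762) = 16115*(7778/14555 + 26762) = 16115*(389528688/14555) = 1255450961424/2911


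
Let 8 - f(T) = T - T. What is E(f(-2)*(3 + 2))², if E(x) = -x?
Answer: 1600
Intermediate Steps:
f(T) = 8 (f(T) = 8 - (T - T) = 8 - 1*0 = 8 + 0 = 8)
E(f(-2)*(3 + 2))² = (-8*(3 + 2))² = (-8*5)² = (-1*40)² = (-40)² = 1600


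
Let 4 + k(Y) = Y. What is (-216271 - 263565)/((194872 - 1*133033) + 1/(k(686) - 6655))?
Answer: -1433030214/184682173 ≈ -7.7594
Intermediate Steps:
k(Y) = -4 + Y
(-216271 - 263565)/((194872 - 1*133033) + 1/(k(686) - 6655)) = (-216271 - 263565)/((194872 - 1*133033) + 1/((-4 + 686) - 6655)) = -479836/((194872 - 133033) + 1/(682 - 6655)) = -479836/(61839 + 1/(-5973)) = -479836/(61839 - 1/5973) = -479836/369364346/5973 = -479836*5973/369364346 = -1433030214/184682173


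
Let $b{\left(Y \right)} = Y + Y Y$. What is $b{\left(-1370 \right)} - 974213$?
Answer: $901317$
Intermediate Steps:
$b{\left(Y \right)} = Y + Y^{2}$
$b{\left(-1370 \right)} - 974213 = - 1370 \left(1 - 1370\right) - 974213 = \left(-1370\right) \left(-1369\right) - 974213 = 1875530 - 974213 = 901317$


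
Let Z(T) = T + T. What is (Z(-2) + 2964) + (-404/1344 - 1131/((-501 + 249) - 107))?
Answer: 357390797/120624 ≈ 2962.9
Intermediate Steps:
Z(T) = 2*T
(Z(-2) + 2964) + (-404/1344 - 1131/((-501 + 249) - 107)) = (2*(-2) + 2964) + (-404/1344 - 1131/((-501 + 249) - 107)) = (-4 + 2964) + (-404*1/1344 - 1131/(-252 - 107)) = 2960 + (-101/336 - 1131/(-359)) = 2960 + (-101/336 - 1131*(-1/359)) = 2960 + (-101/336 + 1131/359) = 2960 + 343757/120624 = 357390797/120624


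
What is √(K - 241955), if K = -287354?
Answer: I*√529309 ≈ 727.54*I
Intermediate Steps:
√(K - 241955) = √(-287354 - 241955) = √(-529309) = I*√529309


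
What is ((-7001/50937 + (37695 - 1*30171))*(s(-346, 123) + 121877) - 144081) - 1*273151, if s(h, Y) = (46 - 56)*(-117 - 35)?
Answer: 47269782320455/50937 ≈ 9.2801e+8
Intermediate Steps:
s(h, Y) = 1520 (s(h, Y) = -10*(-152) = 1520)
((-7001/50937 + (37695 - 1*30171))*(s(-346, 123) + 121877) - 144081) - 1*273151 = ((-7001/50937 + (37695 - 1*30171))*(1520 + 121877) - 144081) - 1*273151 = ((-7001*1/50937 + (37695 - 30171))*123397 - 144081) - 273151 = ((-7001/50937 + 7524)*123397 - 144081) - 273151 = ((383242987/50937)*123397 - 144081) - 273151 = (47291034866839/50937 - 144081) - 273151 = 47283695812942/50937 - 273151 = 47269782320455/50937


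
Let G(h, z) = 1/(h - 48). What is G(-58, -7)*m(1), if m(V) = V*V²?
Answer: -1/106 ≈ -0.0094340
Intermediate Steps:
m(V) = V³
G(h, z) = 1/(-48 + h)
G(-58, -7)*m(1) = 1³/(-48 - 58) = 1/(-106) = -1/106*1 = -1/106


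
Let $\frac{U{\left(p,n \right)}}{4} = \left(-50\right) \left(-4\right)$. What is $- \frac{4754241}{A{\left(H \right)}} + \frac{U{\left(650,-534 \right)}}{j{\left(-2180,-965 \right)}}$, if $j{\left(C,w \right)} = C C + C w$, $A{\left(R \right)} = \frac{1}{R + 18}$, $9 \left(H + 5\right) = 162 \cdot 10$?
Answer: $- \frac{62909414819785}{68561} \approx -9.1757 \cdot 10^{8}$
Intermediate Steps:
$H = 175$ ($H = -5 + \frac{162 \cdot 10}{9} = -5 + \frac{1}{9} \cdot 1620 = -5 + 180 = 175$)
$A{\left(R \right)} = \frac{1}{18 + R}$
$j{\left(C,w \right)} = C^{2} + C w$
$U{\left(p,n \right)} = 800$ ($U{\left(p,n \right)} = 4 \left(\left(-50\right) \left(-4\right)\right) = 4 \cdot 200 = 800$)
$- \frac{4754241}{A{\left(H \right)}} + \frac{U{\left(650,-534 \right)}}{j{\left(-2180,-965 \right)}} = - \frac{4754241}{\frac{1}{18 + 175}} + \frac{800}{\left(-2180\right) \left(-2180 - 965\right)} = - \frac{4754241}{\frac{1}{193}} + \frac{800}{\left(-2180\right) \left(-3145\right)} = - 4754241 \frac{1}{\frac{1}{193}} + \frac{800}{6856100} = \left(-4754241\right) 193 + 800 \cdot \frac{1}{6856100} = -917568513 + \frac{8}{68561} = - \frac{62909414819785}{68561}$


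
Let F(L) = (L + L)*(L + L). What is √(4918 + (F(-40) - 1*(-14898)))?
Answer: 2*√6554 ≈ 161.91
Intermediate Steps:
F(L) = 4*L² (F(L) = (2*L)*(2*L) = 4*L²)
√(4918 + (F(-40) - 1*(-14898))) = √(4918 + (4*(-40)² - 1*(-14898))) = √(4918 + (4*1600 + 14898)) = √(4918 + (6400 + 14898)) = √(4918 + 21298) = √26216 = 2*√6554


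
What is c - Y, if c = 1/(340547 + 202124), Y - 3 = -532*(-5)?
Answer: -1445132872/542671 ≈ -2663.0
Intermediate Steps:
Y = 2663 (Y = 3 - 532*(-5) = 3 + 2660 = 2663)
c = 1/542671 ≈ 1.8427e-6
c - Y = 1/542671 - 1*2663 = 1/542671 - 2663 = -1445132872/542671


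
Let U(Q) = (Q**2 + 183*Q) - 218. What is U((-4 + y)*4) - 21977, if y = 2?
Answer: -23595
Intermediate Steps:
U(Q) = -218 + Q**2 + 183*Q
U((-4 + y)*4) - 21977 = (-218 + ((-4 + 2)*4)**2 + 183*((-4 + 2)*4)) - 21977 = (-218 + (-2*4)**2 + 183*(-2*4)) - 21977 = (-218 + (-8)**2 + 183*(-8)) - 21977 = (-218 + 64 - 1464) - 21977 = -1618 - 21977 = -23595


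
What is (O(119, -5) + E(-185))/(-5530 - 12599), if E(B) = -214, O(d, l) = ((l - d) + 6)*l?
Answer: -376/18129 ≈ -0.020740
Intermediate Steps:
O(d, l) = l*(6 + l - d) (O(d, l) = (6 + l - d)*l = l*(6 + l - d))
(O(119, -5) + E(-185))/(-5530 - 12599) = (-5*(6 - 5 - 1*119) - 214)/(-5530 - 12599) = (-5*(6 - 5 - 119) - 214)/(-18129) = (-5*(-118) - 214)*(-1/18129) = (590 - 214)*(-1/18129) = 376*(-1/18129) = -376/18129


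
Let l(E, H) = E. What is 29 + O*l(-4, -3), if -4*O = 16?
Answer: 45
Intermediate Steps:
O = -4 (O = -¼*16 = -4)
29 + O*l(-4, -3) = 29 - 4*(-4) = 29 + 16 = 45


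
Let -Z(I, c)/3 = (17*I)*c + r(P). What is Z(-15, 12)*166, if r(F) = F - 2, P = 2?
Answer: 1523880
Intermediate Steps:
r(F) = -2 + F
Z(I, c) = -51*I*c (Z(I, c) = -3*((17*I)*c + (-2 + 2)) = -3*(17*I*c + 0) = -51*I*c)
Z(-15, 12)*166 = -51*(-15)*12*166 = 9180*166 = 1523880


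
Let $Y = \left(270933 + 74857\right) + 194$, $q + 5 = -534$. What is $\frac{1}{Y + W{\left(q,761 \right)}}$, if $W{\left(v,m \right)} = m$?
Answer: $\frac{1}{346745} \approx 2.884 \cdot 10^{-6}$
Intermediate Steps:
$q = -539$ ($q = -5 - 534 = -539$)
$Y = 345984$ ($Y = 345790 + 194 = 345984$)
$\frac{1}{Y + W{\left(q,761 \right)}} = \frac{1}{345984 + 761} = \frac{1}{346745}$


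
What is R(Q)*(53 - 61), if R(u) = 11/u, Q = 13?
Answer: -88/13 ≈ -6.7692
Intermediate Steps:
R(Q)*(53 - 61) = (11/13)*(53 - 61) = (11*(1/13))*(-8) = (11/13)*(-8) = -88/13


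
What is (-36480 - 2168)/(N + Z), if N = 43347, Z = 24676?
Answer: -38648/68023 ≈ -0.56816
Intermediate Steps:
(-36480 - 2168)/(N + Z) = (-36480 - 2168)/(43347 + 24676) = -38648/68023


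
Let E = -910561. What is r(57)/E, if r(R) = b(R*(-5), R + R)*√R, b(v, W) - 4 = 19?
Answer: -23*√57/910561 ≈ -0.00019070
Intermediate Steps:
b(v, W) = 23 (b(v, W) = 4 + 19 = 23)
r(R) = 23*√R
r(57)/E = (23*√57)/(-910561) = (23*√57)*(-1/910561) = -23*√57/910561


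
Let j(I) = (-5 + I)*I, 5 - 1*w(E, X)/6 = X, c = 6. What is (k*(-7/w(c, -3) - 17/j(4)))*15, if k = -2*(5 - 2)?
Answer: -2955/8 ≈ -369.38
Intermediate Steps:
w(E, X) = 30 - 6*X
j(I) = I*(-5 + I)
k = -6 (k = -2*3 = -6)
(k*(-7/w(c, -3) - 17/j(4)))*15 = -6*(-7/(30 - 6*(-3)) - 17*1/(4*(-5 + 4)))*15 = -6*(-7/(30 + 18) - 17/(4*(-1)))*15 = -6*(-7/48 - 17/(-4))*15 = -6*(-7*1/48 - 17*(-¼))*15 = -6*(-7/48 + 17/4)*15 = -6*197/48*15 = -197/8*15 = -2955/8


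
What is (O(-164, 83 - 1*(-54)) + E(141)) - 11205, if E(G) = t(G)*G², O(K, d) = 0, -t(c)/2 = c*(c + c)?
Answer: -1581027849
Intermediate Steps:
t(c) = -4*c² (t(c) = -2*c*(c + c) = -2*c*2*c = -4*c²)
E(G) = -4*G⁴ (E(G) = (-4*G²)*G² = -4*G⁴)
(O(-164, 83 - 1*(-54)) + E(141)) - 11205 = (0 - 4*141⁴) - 11205 = (0 - 4*395254161) - 11205 = (0 - 1581016644) - 11205 = -1581016644 - 11205 = -1581027849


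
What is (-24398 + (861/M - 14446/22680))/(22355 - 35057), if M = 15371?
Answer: 4252846862713/2214049292280 ≈ 1.9208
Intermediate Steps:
(-24398 + (861/M - 14446/22680))/(22355 - 35057) = (-24398 + (861/15371 - 14446/22680))/(22355 - 35057) = (-24398 + (861*(1/15371) - 14446*1/22680))/(-12702) = (-24398 + (861/15371 - 7223/11340))*(-1/12702) = (-24398 - 101260993/174307140)*(-1/12702) = -4252846862713/174307140*(-1/12702) = 4252846862713/2214049292280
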